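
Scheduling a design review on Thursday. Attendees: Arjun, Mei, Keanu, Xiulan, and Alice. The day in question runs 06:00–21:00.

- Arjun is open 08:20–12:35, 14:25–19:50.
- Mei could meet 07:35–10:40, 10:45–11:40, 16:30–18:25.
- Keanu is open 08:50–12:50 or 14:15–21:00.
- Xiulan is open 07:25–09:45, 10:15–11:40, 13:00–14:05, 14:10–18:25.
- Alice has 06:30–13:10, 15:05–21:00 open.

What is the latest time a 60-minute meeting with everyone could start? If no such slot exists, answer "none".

Arjun ∩ Mei: 08:20-10:40, 10:45-11:40, 16:30-18:25.
Arjun ∩ Mei ∩ Keanu: 08:50-10:40, 10:45-11:40, 16:30-18:25.
Arjun ∩ Mei ∩ Keanu ∩ Xiulan: 08:50-09:45, 10:15-10:40, 10:45-11:40, 16:30-18:25.
Arjun ∩ Mei ∩ Keanu ∩ Xiulan ∩ Alice: 08:50-09:45, 10:15-10:40, 10:45-11:40, 16:30-18:25.
Those are the intersection windows.
The last common window of at least 60 minutes is 16:30-18:25; a 60-minute meeting can start as late as 17:25 and still end by 18:25.

17:25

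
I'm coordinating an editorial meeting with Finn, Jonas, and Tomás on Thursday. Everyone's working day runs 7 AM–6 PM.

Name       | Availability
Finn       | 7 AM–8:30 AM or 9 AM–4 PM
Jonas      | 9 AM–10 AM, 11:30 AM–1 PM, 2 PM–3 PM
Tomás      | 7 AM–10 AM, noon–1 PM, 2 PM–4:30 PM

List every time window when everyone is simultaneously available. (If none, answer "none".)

Finn ∩ Jonas: 09:00-10:00, 11:30-13:00, 14:00-15:00.
Finn ∩ Jonas ∩ Tomás: 09:00-10:00, 12:00-13:00, 14:00-15:00.

09:00-10:00, 12:00-13:00, 14:00-15:00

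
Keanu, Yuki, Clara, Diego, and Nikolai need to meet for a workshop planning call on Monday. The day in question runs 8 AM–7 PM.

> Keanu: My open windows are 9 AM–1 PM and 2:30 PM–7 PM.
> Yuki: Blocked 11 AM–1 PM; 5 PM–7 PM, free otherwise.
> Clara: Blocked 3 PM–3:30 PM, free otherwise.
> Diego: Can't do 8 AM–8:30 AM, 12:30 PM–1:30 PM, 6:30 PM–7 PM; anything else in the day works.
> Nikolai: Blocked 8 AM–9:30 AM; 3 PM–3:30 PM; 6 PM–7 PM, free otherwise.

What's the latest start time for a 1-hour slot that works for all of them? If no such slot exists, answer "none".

Keanu free: 09:00-13:00, 14:30-19:00.
Yuki free: 08:00-11:00, 13:00-17:00 (invert busy blocks within the working day).
Clara free: 08:00-15:00, 15:30-19:00 (invert busy blocks within the working day).
Diego free: 08:30-12:30, 13:30-18:30 (invert busy blocks within the working day).
Nikolai free: 09:30-15:00, 15:30-18:00 (invert busy blocks within the working day).
Keanu ∩ Yuki: 09:00-11:00, 14:30-17:00.
Keanu ∩ Yuki ∩ Clara: 09:00-11:00, 14:30-15:00, 15:30-17:00.
Keanu ∩ Yuki ∩ Clara ∩ Diego: 09:00-11:00, 14:30-15:00, 15:30-17:00.
Keanu ∩ Yuki ∩ Clara ∩ Diego ∩ Nikolai: 09:30-11:00, 14:30-15:00, 15:30-17:00.
The last common window of at least 60 minutes is 15:30-17:00; a 60-minute meeting can start as late as 16:00 and still end by 17:00.

16:00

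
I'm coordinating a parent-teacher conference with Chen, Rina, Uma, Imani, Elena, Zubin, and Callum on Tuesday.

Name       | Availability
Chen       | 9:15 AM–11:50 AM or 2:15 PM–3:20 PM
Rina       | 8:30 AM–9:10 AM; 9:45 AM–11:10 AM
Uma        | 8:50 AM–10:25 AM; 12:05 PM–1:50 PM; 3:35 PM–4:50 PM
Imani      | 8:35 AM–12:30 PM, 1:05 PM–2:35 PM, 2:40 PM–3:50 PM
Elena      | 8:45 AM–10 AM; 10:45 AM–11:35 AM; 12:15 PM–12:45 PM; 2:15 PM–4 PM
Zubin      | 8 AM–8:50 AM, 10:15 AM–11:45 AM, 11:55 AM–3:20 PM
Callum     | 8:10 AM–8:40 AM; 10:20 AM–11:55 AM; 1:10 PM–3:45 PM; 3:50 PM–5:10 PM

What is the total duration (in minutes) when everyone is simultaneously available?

0

Chen ∩ Rina: 09:45-11:10.
Chen ∩ Rina ∩ Uma: 09:45-10:25.
Chen ∩ Rina ∩ Uma ∩ Imani: 09:45-10:25.
Chen ∩ Rina ∩ Uma ∩ Imani ∩ Elena: 09:45-10:00.
Chen ∩ Rina ∩ Uma ∩ Imani ∩ Elena ∩ Zubin: ∅.
Chen ∩ Rina ∩ Uma ∩ Imani ∩ Elena ∩ Zubin ∩ Callum: ∅.
There is no time when everyone is free.
There is no common window, so the total is 0 minutes.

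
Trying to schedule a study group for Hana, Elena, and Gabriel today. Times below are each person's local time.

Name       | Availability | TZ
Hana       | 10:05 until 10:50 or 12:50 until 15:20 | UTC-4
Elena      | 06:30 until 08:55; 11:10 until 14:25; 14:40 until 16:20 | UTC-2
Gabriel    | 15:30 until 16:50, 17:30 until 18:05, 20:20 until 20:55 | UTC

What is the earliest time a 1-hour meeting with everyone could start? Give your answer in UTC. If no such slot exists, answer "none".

Hana in UTC: 14:05-14:50, 16:50-19:20 (add 4h to convert from UTC-4).
Elena in UTC: 08:30-10:55, 13:10-16:25, 16:40-18:20 (add 2h to convert from UTC-2).
Gabriel in UTC: 15:30-16:50, 17:30-18:05, 20:20-20:55.
Hana ∩ Elena: 14:05-14:50, 16:50-18:20.
Hana ∩ Elena ∩ Gabriel: 17:30-18:05.
So the common availability across everyone is 17:30-18:05.
No common window is at least 60 minutes long.

none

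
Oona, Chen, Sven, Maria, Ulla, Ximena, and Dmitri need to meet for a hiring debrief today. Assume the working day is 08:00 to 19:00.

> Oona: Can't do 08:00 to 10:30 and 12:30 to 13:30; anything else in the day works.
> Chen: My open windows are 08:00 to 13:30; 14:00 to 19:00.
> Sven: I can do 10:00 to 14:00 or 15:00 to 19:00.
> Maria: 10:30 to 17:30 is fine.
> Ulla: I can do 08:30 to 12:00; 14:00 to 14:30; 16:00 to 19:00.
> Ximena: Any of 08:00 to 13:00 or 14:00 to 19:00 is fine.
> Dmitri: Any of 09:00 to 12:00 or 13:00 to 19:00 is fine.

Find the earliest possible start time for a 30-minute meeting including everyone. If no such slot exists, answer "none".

Oona free: 10:30-12:30, 13:30-19:00 (invert busy blocks within the working day).
Chen free: 08:00-13:30, 14:00-19:00.
Sven free: 10:00-14:00, 15:00-19:00.
Maria free: 10:30-17:30.
Ulla free: 08:30-12:00, 14:00-14:30, 16:00-19:00.
Ximena free: 08:00-13:00, 14:00-19:00.
Dmitri free: 09:00-12:00, 13:00-19:00.
Oona ∩ Chen: 10:30-12:30, 14:00-19:00.
Oona ∩ Chen ∩ Sven: 10:30-12:30, 15:00-19:00.
Oona ∩ Chen ∩ Sven ∩ Maria: 10:30-12:30, 15:00-17:30.
Oona ∩ Chen ∩ Sven ∩ Maria ∩ Ulla: 10:30-12:00, 16:00-17:30.
Oona ∩ Chen ∩ Sven ∩ Maria ∩ Ulla ∩ Ximena: 10:30-12:00, 16:00-17:30.
Oona ∩ Chen ∩ Sven ∩ Maria ∩ Ulla ∩ Ximena ∩ Dmitri: 10:30-12:00, 16:00-17:30.
The first common window of at least 30 minutes is 10:30-12:00, so the earliest start is 10:30.

10:30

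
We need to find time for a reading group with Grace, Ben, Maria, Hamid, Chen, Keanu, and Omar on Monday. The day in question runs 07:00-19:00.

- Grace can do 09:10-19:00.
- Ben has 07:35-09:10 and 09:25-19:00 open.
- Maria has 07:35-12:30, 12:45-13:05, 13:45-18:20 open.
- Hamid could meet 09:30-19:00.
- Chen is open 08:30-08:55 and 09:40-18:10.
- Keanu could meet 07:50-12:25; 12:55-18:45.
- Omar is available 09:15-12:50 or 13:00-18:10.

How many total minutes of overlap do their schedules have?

435

Grace ∩ Ben: 09:25-19:00.
Grace ∩ Ben ∩ Maria: 09:25-12:30, 12:45-13:05, 13:45-18:20.
Grace ∩ Ben ∩ Maria ∩ Hamid: 09:30-12:30, 12:45-13:05, 13:45-18:20.
Grace ∩ Ben ∩ Maria ∩ Hamid ∩ Chen: 09:40-12:30, 12:45-13:05, 13:45-18:10.
Grace ∩ Ben ∩ Maria ∩ Hamid ∩ Chen ∩ Keanu: 09:40-12:25, 12:55-13:05, 13:45-18:10.
Grace ∩ Ben ∩ Maria ∩ Hamid ∩ Chen ∩ Keanu ∩ Omar: 09:40-12:25, 13:00-13:05, 13:45-18:10.
Those are the intersection windows.
Summing the common windows: 165 + 5 + 265 = 435 minutes.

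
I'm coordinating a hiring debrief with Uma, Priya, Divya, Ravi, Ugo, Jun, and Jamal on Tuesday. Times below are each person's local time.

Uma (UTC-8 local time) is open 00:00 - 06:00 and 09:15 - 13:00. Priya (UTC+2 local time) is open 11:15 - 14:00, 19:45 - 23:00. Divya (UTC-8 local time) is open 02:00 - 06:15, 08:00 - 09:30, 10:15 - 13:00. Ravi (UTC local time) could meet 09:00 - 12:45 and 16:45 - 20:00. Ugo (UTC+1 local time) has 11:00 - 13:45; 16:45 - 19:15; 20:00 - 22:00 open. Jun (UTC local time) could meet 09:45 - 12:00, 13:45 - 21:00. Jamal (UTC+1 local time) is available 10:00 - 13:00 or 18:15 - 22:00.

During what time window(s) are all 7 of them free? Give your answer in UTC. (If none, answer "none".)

Uma in UTC: 08:00-14:00, 17:15-21:00 (add 8h to convert from UTC-8).
Priya in UTC: 09:15-12:00, 17:45-21:00 (subtract 2h to convert from UTC+2).
Divya in UTC: 10:00-14:15, 16:00-17:30, 18:15-21:00 (add 8h to convert from UTC-8).
Ravi in UTC: 09:00-12:45, 16:45-20:00.
Ugo in UTC: 10:00-12:45, 15:45-18:15, 19:00-21:00 (subtract 1h to convert from UTC+1).
Jun in UTC: 09:45-12:00, 13:45-21:00.
Jamal in UTC: 09:00-12:00, 17:15-21:00 (subtract 1h to convert from UTC+1).
Uma ∩ Priya: 09:15-12:00, 17:45-21:00.
Uma ∩ Priya ∩ Divya: 10:00-12:00, 18:15-21:00.
Uma ∩ Priya ∩ Divya ∩ Ravi: 10:00-12:00, 18:15-20:00.
Uma ∩ Priya ∩ Divya ∩ Ravi ∩ Ugo: 10:00-12:00, 19:00-20:00.
Uma ∩ Priya ∩ Divya ∩ Ravi ∩ Ugo ∩ Jun: 10:00-12:00, 19:00-20:00.
Uma ∩ Priya ∩ Divya ∩ Ravi ∩ Ugo ∩ Jun ∩ Jamal: 10:00-12:00, 19:00-20:00.
Those are the intersection windows.

10:00-12:00, 19:00-20:00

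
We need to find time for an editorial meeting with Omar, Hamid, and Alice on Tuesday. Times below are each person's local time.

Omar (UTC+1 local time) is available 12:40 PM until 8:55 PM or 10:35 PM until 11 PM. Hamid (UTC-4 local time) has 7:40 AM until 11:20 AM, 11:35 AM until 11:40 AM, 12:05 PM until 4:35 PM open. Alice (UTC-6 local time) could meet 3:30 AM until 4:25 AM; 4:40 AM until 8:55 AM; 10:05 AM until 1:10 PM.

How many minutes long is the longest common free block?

195

Omar in UTC: 11:40-19:55, 21:35-22:00 (subtract 1h to convert from UTC+1).
Hamid in UTC: 11:40-15:20, 15:35-15:40, 16:05-20:35 (add 4h to convert from UTC-4).
Alice in UTC: 09:30-10:25, 10:40-14:55, 16:05-19:10 (add 6h to convert from UTC-6).
Omar ∩ Hamid: 11:40-15:20, 15:35-15:40, 16:05-19:55.
Omar ∩ Hamid ∩ Alice: 11:40-14:55, 16:05-19:10.
So the common availability across everyone is 11:40-14:55, 16:05-19:10.
The longest is 11:40-14:55 at 195 minutes.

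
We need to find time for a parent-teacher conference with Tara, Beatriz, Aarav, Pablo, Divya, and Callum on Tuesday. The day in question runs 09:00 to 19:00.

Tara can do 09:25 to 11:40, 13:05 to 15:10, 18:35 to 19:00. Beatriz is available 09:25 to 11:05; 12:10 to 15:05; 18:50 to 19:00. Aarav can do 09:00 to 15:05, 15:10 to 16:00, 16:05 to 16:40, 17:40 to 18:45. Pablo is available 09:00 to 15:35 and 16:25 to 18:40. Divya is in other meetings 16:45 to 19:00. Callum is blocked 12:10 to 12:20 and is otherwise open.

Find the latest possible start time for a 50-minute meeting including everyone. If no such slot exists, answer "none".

14:15

Tara free: 09:25-11:40, 13:05-15:10, 18:35-19:00.
Beatriz free: 09:25-11:05, 12:10-15:05, 18:50-19:00.
Aarav free: 09:00-15:05, 15:10-16:00, 16:05-16:40, 17:40-18:45.
Pablo free: 09:00-15:35, 16:25-18:40.
Divya free: 09:00-16:45 (invert busy blocks within the working day).
Callum free: 09:00-12:10, 12:20-19:00 (invert busy blocks within the working day).
Tara ∩ Beatriz: 09:25-11:05, 13:05-15:05, 18:50-19:00.
Tara ∩ Beatriz ∩ Aarav: 09:25-11:05, 13:05-15:05.
Tara ∩ Beatriz ∩ Aarav ∩ Pablo: 09:25-11:05, 13:05-15:05.
Tara ∩ Beatriz ∩ Aarav ∩ Pablo ∩ Divya: 09:25-11:05, 13:05-15:05.
Tara ∩ Beatriz ∩ Aarav ∩ Pablo ∩ Divya ∩ Callum: 09:25-11:05, 13:05-15:05.
So the common availability across everyone is 09:25-11:05, 13:05-15:05.
The last common window of at least 50 minutes is 13:05-15:05; a 50-minute meeting can start as late as 14:15 and still end by 15:05.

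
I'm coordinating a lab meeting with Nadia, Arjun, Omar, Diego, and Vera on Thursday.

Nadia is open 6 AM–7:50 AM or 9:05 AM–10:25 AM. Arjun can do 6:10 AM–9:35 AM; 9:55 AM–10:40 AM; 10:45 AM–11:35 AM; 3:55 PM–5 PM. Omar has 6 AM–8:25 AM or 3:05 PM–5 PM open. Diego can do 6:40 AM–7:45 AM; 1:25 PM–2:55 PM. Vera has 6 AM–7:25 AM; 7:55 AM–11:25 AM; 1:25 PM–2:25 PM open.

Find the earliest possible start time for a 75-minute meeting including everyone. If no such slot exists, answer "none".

Nadia ∩ Arjun: 06:10-07:50, 09:05-09:35, 09:55-10:25.
Nadia ∩ Arjun ∩ Omar: 06:10-07:50.
Nadia ∩ Arjun ∩ Omar ∩ Diego: 06:40-07:45.
Nadia ∩ Arjun ∩ Omar ∩ Diego ∩ Vera: 06:40-07:25.
So the common availability across everyone is 06:40-07:25.
No common window is at least 75 minutes long.

none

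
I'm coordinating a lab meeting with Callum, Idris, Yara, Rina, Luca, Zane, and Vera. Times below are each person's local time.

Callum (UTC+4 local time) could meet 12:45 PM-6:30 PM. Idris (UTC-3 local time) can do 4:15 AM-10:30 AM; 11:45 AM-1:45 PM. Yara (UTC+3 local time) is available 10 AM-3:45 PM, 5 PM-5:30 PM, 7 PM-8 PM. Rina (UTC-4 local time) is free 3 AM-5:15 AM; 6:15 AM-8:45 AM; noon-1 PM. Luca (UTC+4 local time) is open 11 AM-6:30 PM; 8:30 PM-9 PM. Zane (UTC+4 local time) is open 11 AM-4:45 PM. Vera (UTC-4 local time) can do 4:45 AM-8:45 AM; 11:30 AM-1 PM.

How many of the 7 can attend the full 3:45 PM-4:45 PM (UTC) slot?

2

Callum in UTC: 08:45-14:30 (subtract 4h to convert from UTC+4).
Idris in UTC: 07:15-13:30, 14:45-16:45 (add 3h to convert from UTC-3).
Yara in UTC: 07:00-12:45, 14:00-14:30, 16:00-17:00 (subtract 3h to convert from UTC+3).
Rina in UTC: 07:00-09:15, 10:15-12:45, 16:00-17:00 (add 4h to convert from UTC-4).
Luca in UTC: 07:00-14:30, 16:30-17:00 (subtract 4h to convert from UTC+4).
Zane in UTC: 07:00-12:45 (subtract 4h to convert from UTC+4).
Vera in UTC: 08:45-12:45, 15:30-17:00 (add 4h to convert from UTC-4).
Idris and Vera can make the full 15:45-16:45 slot — that's 2.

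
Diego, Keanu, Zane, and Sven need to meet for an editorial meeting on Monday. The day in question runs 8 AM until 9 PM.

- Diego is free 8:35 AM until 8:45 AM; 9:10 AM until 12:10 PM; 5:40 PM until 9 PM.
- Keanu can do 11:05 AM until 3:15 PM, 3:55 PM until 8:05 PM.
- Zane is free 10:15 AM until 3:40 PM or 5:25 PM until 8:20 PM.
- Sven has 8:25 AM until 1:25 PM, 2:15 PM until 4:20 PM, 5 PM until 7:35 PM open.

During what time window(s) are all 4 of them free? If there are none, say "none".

Diego ∩ Keanu: 11:05-12:10, 17:40-20:05.
Diego ∩ Keanu ∩ Zane: 11:05-12:10, 17:40-20:05.
Diego ∩ Keanu ∩ Zane ∩ Sven: 11:05-12:10, 17:40-19:35.

11:05-12:10, 17:40-19:35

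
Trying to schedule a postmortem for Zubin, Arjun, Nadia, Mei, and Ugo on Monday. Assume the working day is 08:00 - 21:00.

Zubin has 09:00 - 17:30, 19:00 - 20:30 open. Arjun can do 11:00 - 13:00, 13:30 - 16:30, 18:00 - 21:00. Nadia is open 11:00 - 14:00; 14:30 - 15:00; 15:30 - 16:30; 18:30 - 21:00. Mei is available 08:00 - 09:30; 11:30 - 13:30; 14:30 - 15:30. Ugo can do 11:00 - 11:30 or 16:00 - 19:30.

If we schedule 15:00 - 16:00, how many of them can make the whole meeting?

Zubin and Arjun can make the full 15:00-16:00 slot — that's 2.

2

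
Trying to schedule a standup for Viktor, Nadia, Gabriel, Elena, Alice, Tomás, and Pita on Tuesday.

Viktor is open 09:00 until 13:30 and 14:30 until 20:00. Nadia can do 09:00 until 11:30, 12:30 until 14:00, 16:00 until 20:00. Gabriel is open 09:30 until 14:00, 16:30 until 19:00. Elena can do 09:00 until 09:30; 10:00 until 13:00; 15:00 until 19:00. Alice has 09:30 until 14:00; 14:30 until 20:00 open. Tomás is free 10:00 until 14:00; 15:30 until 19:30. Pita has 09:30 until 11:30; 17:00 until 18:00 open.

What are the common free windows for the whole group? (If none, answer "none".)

Viktor ∩ Nadia: 09:00-11:30, 12:30-13:30, 16:00-20:00.
Viktor ∩ Nadia ∩ Gabriel: 09:30-11:30, 12:30-13:30, 16:30-19:00.
Viktor ∩ Nadia ∩ Gabriel ∩ Elena: 10:00-11:30, 12:30-13:00, 16:30-19:00.
Viktor ∩ Nadia ∩ Gabriel ∩ Elena ∩ Alice: 10:00-11:30, 12:30-13:00, 16:30-19:00.
Viktor ∩ Nadia ∩ Gabriel ∩ Elena ∩ Alice ∩ Tomás: 10:00-11:30, 12:30-13:00, 16:30-19:00.
Viktor ∩ Nadia ∩ Gabriel ∩ Elena ∩ Alice ∩ Tomás ∩ Pita: 10:00-11:30, 17:00-18:00.

10:00-11:30, 17:00-18:00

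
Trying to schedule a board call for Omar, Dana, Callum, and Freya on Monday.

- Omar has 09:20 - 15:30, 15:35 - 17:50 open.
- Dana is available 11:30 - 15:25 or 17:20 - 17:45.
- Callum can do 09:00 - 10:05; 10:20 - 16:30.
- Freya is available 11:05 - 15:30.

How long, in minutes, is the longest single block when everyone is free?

Omar ∩ Dana: 11:30-15:25, 17:20-17:45.
Omar ∩ Dana ∩ Callum: 11:30-15:25.
Omar ∩ Dana ∩ Callum ∩ Freya: 11:30-15:25.
Those are the intersection windows.
The longest is 11:30-15:25 at 235 minutes.

235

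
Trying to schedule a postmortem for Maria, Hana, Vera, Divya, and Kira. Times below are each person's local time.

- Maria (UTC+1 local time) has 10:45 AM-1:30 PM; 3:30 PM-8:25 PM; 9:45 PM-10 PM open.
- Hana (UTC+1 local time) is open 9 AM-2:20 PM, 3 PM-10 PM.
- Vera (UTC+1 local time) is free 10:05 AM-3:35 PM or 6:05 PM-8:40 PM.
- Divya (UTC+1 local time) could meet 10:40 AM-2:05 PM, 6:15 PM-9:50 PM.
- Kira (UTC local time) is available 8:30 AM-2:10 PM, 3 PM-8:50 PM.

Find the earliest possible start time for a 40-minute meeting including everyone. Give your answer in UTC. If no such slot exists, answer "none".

09:45

Maria in UTC: 09:45-12:30, 14:30-19:25, 20:45-21:00 (subtract 1h to convert from UTC+1).
Hana in UTC: 08:00-13:20, 14:00-21:00 (subtract 1h to convert from UTC+1).
Vera in UTC: 09:05-14:35, 17:05-19:40 (subtract 1h to convert from UTC+1).
Divya in UTC: 09:40-13:05, 17:15-20:50 (subtract 1h to convert from UTC+1).
Kira in UTC: 08:30-14:10, 15:00-20:50.
Maria ∩ Hana: 09:45-12:30, 14:30-19:25, 20:45-21:00.
Maria ∩ Hana ∩ Vera: 09:45-12:30, 14:30-14:35, 17:05-19:25.
Maria ∩ Hana ∩ Vera ∩ Divya: 09:45-12:30, 17:15-19:25.
Maria ∩ Hana ∩ Vera ∩ Divya ∩ Kira: 09:45-12:30, 17:15-19:25.
The first common window of at least 40 minutes is 09:45-12:30, so the earliest start is 09:45.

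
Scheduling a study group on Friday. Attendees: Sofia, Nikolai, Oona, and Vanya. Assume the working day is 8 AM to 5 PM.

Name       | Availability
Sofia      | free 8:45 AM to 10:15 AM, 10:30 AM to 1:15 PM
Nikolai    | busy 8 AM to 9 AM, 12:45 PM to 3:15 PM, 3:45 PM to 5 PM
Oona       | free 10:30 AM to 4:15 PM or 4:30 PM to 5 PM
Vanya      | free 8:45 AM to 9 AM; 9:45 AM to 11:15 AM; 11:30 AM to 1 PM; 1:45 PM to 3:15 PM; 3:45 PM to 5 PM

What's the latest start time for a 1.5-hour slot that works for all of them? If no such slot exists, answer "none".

Sofia free: 08:45-10:15, 10:30-13:15.
Nikolai free: 09:00-12:45, 15:15-15:45 (invert busy blocks within the working day).
Oona free: 10:30-16:15, 16:30-17:00.
Vanya free: 08:45-09:00, 09:45-11:15, 11:30-13:00, 13:45-15:15, 15:45-17:00.
Sofia ∩ Nikolai: 09:00-10:15, 10:30-12:45.
Sofia ∩ Nikolai ∩ Oona: 10:30-12:45.
Sofia ∩ Nikolai ∩ Oona ∩ Vanya: 10:30-11:15, 11:30-12:45.
Those are the intersection windows.
No common window is at least 90 minutes long.

none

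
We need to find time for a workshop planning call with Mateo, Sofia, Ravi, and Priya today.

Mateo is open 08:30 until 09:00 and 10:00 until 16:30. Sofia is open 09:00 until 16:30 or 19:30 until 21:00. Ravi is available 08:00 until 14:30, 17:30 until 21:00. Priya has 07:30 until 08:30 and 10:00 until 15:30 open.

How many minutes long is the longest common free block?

270

Mateo ∩ Sofia: 10:00-16:30.
Mateo ∩ Sofia ∩ Ravi: 10:00-14:30.
Mateo ∩ Sofia ∩ Ravi ∩ Priya: 10:00-14:30.
The longest is 10:00-14:30 at 270 minutes.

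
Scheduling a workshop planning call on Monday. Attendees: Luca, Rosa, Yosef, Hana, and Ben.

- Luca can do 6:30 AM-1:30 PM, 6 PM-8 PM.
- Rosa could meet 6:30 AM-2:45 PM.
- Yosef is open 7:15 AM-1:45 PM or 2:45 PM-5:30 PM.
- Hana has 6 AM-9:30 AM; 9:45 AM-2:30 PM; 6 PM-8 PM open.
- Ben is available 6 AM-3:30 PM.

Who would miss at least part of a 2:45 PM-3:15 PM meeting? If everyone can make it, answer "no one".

Hana, Luca, Rosa

Luca: not fully free for 14:45-15:15. Rosa: not fully free for 14:45-15:15. Yosef: free for 14:45-15:15. Hana: not fully free for 14:45-15:15. Ben: free for 14:45-15:15.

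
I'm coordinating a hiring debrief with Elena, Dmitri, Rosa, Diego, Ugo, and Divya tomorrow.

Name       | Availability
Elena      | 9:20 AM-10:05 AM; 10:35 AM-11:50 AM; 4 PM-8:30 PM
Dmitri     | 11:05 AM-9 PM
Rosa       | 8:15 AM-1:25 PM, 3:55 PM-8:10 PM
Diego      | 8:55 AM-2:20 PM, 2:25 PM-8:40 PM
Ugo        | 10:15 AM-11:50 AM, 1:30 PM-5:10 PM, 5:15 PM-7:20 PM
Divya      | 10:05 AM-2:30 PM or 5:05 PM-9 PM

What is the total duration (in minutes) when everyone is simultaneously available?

175

Elena ∩ Dmitri: 11:05-11:50, 16:00-20:30.
Elena ∩ Dmitri ∩ Rosa: 11:05-11:50, 16:00-20:10.
Elena ∩ Dmitri ∩ Rosa ∩ Diego: 11:05-11:50, 16:00-20:10.
Elena ∩ Dmitri ∩ Rosa ∩ Diego ∩ Ugo: 11:05-11:50, 16:00-17:10, 17:15-19:20.
Elena ∩ Dmitri ∩ Rosa ∩ Diego ∩ Ugo ∩ Divya: 11:05-11:50, 17:05-17:10, 17:15-19:20.
Summing the common windows: 45 + 5 + 125 = 175 minutes.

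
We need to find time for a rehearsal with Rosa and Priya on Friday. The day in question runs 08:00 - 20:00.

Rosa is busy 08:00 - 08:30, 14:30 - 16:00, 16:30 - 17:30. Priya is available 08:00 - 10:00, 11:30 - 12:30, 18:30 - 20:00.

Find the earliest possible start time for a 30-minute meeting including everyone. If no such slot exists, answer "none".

08:30

Rosa free: 08:30-14:30, 16:00-16:30, 17:30-20:00 (invert busy blocks within the working day).
Priya free: 08:00-10:00, 11:30-12:30, 18:30-20:00.
Rosa ∩ Priya: 08:30-10:00, 11:30-12:30, 18:30-20:00.
The first common window of at least 30 minutes is 08:30-10:00, so the earliest start is 08:30.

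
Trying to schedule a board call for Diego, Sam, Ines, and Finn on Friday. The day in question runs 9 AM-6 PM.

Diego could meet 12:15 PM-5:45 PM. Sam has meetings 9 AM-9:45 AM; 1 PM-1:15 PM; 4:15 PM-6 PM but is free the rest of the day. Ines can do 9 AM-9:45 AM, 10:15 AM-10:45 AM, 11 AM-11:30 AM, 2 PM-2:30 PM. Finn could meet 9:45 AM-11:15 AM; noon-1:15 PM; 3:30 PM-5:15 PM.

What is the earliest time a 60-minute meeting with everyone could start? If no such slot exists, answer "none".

Diego free: 12:15-17:45.
Sam free: 09:45-13:00, 13:15-16:15 (invert busy blocks within the working day).
Ines free: 09:00-09:45, 10:15-10:45, 11:00-11:30, 14:00-14:30.
Finn free: 09:45-11:15, 12:00-13:15, 15:30-17:15.
Diego ∩ Sam: 12:15-13:00, 13:15-16:15.
Diego ∩ Sam ∩ Ines: 14:00-14:30.
Diego ∩ Sam ∩ Ines ∩ Finn: ∅.
There is no time when everyone is free.
No common window is at least 60 minutes long.

none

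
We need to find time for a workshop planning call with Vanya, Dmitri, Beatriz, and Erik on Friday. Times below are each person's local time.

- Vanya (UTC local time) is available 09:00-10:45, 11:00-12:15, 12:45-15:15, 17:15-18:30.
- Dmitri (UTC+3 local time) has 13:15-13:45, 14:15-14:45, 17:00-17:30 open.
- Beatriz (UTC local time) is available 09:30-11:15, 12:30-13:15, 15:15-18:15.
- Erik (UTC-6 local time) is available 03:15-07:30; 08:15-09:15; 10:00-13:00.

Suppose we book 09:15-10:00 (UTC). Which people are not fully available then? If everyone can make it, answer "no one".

Vanya in UTC: 09:00-10:45, 11:00-12:15, 12:45-15:15, 17:15-18:30.
Dmitri in UTC: 10:15-10:45, 11:15-11:45, 14:00-14:30 (subtract 3h to convert from UTC+3).
Beatriz in UTC: 09:30-11:15, 12:30-13:15, 15:15-18:15.
Erik in UTC: 09:15-13:30, 14:15-15:15, 16:00-19:00 (add 6h to convert from UTC-6).
Vanya: free for 09:15-10:00. Dmitri: not fully free for 09:15-10:00. Beatriz: not fully free for 09:15-10:00. Erik: free for 09:15-10:00.

Beatriz, Dmitri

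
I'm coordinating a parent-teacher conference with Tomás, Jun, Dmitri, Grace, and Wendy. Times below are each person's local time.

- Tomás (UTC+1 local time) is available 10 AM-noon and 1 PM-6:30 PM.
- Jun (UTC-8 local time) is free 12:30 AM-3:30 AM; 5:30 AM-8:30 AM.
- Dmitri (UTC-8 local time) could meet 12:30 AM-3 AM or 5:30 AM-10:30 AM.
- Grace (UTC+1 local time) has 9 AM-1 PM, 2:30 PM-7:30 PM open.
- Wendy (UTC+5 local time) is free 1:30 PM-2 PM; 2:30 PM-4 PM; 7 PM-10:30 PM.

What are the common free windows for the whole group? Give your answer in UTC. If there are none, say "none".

Tomás in UTC: 09:00-11:00, 12:00-17:30 (subtract 1h to convert from UTC+1).
Jun in UTC: 08:30-11:30, 13:30-16:30 (add 8h to convert from UTC-8).
Dmitri in UTC: 08:30-11:00, 13:30-18:30 (add 8h to convert from UTC-8).
Grace in UTC: 08:00-12:00, 13:30-18:30 (subtract 1h to convert from UTC+1).
Wendy in UTC: 08:30-09:00, 09:30-11:00, 14:00-17:30 (subtract 5h to convert from UTC+5).
Tomás ∩ Jun: 09:00-11:00, 13:30-16:30.
Tomás ∩ Jun ∩ Dmitri: 09:00-11:00, 13:30-16:30.
Tomás ∩ Jun ∩ Dmitri ∩ Grace: 09:00-11:00, 13:30-16:30.
Tomás ∩ Jun ∩ Dmitri ∩ Grace ∩ Wendy: 09:30-11:00, 14:00-16:30.

09:30-11:00, 14:00-16:30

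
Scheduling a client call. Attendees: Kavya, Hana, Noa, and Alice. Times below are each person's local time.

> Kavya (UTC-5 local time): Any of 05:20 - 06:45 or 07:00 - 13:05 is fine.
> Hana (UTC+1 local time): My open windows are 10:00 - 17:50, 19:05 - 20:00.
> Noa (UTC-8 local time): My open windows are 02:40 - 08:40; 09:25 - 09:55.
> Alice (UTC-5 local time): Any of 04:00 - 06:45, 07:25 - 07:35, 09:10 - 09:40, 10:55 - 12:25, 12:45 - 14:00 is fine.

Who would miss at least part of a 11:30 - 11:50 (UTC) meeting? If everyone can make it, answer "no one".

Alice, Kavya

Kavya in UTC: 10:20-11:45, 12:00-18:05 (add 5h to convert from UTC-5).
Hana in UTC: 09:00-16:50, 18:05-19:00 (subtract 1h to convert from UTC+1).
Noa in UTC: 10:40-16:40, 17:25-17:55 (add 8h to convert from UTC-8).
Alice in UTC: 09:00-11:45, 12:25-12:35, 14:10-14:40, 15:55-17:25, 17:45-19:00 (add 5h to convert from UTC-5).
Kavya: not fully free for 11:30-11:50. Hana: free for 11:30-11:50. Noa: free for 11:30-11:50. Alice: not fully free for 11:30-11:50.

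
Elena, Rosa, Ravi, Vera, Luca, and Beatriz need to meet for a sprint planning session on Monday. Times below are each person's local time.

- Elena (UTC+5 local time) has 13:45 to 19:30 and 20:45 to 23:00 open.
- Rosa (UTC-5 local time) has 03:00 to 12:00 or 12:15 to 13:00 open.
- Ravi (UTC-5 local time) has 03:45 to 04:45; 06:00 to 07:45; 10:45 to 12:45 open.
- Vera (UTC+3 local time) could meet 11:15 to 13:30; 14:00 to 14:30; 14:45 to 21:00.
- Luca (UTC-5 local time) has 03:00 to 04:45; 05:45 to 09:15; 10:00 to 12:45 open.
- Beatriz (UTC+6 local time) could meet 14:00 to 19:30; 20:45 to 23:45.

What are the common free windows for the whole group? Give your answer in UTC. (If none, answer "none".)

08:45-09:45, 11:00-11:30, 11:45-12:45, 15:45-17:00, 17:15-17:45

Elena in UTC: 08:45-14:30, 15:45-18:00 (subtract 5h to convert from UTC+5).
Rosa in UTC: 08:00-17:00, 17:15-18:00 (add 5h to convert from UTC-5).
Ravi in UTC: 08:45-09:45, 11:00-12:45, 15:45-17:45 (add 5h to convert from UTC-5).
Vera in UTC: 08:15-10:30, 11:00-11:30, 11:45-18:00 (subtract 3h to convert from UTC+3).
Luca in UTC: 08:00-09:45, 10:45-14:15, 15:00-17:45 (add 5h to convert from UTC-5).
Beatriz in UTC: 08:00-13:30, 14:45-17:45 (subtract 6h to convert from UTC+6).
Elena ∩ Rosa: 08:45-14:30, 15:45-17:00, 17:15-18:00.
Elena ∩ Rosa ∩ Ravi: 08:45-09:45, 11:00-12:45, 15:45-17:00, 17:15-17:45.
Elena ∩ Rosa ∩ Ravi ∩ Vera: 08:45-09:45, 11:00-11:30, 11:45-12:45, 15:45-17:00, 17:15-17:45.
Elena ∩ Rosa ∩ Ravi ∩ Vera ∩ Luca: 08:45-09:45, 11:00-11:30, 11:45-12:45, 15:45-17:00, 17:15-17:45.
Elena ∩ Rosa ∩ Ravi ∩ Vera ∩ Luca ∩ Beatriz: 08:45-09:45, 11:00-11:30, 11:45-12:45, 15:45-17:00, 17:15-17:45.
Those are the intersection windows.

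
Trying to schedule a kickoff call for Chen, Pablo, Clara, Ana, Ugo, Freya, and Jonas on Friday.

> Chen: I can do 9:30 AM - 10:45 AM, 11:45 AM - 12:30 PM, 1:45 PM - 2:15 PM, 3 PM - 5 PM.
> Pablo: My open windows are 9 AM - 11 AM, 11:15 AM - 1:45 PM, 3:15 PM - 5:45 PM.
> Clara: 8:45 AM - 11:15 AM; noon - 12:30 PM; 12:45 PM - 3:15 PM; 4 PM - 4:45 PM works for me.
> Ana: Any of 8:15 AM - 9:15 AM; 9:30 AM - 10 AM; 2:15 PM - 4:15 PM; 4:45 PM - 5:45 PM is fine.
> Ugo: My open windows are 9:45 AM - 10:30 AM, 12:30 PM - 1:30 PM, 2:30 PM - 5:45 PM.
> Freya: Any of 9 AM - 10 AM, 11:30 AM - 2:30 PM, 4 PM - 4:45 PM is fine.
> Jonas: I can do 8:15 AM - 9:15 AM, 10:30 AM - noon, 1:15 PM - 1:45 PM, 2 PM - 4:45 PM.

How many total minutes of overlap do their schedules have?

15

Chen ∩ Pablo: 09:30-10:45, 11:45-12:30, 15:15-17:00.
Chen ∩ Pablo ∩ Clara: 09:30-10:45, 12:00-12:30, 16:00-16:45.
Chen ∩ Pablo ∩ Clara ∩ Ana: 09:30-10:00, 16:00-16:15.
Chen ∩ Pablo ∩ Clara ∩ Ana ∩ Ugo: 09:45-10:00, 16:00-16:15.
Chen ∩ Pablo ∩ Clara ∩ Ana ∩ Ugo ∩ Freya: 09:45-10:00, 16:00-16:15.
Chen ∩ Pablo ∩ Clara ∩ Ana ∩ Ugo ∩ Freya ∩ Jonas: 16:00-16:15.
That's a single block of 15 minutes.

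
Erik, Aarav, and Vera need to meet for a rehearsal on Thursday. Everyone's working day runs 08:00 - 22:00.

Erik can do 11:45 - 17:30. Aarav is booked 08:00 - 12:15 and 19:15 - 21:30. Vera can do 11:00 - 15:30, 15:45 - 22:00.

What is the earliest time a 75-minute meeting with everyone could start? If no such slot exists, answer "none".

12:15

Erik free: 11:45-17:30.
Aarav free: 12:15-19:15, 21:30-22:00 (invert busy blocks within the working day).
Vera free: 11:00-15:30, 15:45-22:00.
Erik ∩ Aarav: 12:15-17:30.
Erik ∩ Aarav ∩ Vera: 12:15-15:30, 15:45-17:30.
So the common availability across everyone is 12:15-15:30, 15:45-17:30.
The first common window of at least 75 minutes is 12:15-15:30, so the earliest start is 12:15.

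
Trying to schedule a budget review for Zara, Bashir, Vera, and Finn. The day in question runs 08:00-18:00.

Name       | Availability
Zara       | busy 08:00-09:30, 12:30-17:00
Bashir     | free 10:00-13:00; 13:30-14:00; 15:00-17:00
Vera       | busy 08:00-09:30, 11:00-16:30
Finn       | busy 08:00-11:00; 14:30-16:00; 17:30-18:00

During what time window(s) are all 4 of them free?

Zara free: 09:30-12:30, 17:00-18:00 (invert busy blocks within the working day).
Bashir free: 10:00-13:00, 13:30-14:00, 15:00-17:00.
Vera free: 09:30-11:00, 16:30-18:00 (invert busy blocks within the working day).
Finn free: 11:00-14:30, 16:00-17:30 (invert busy blocks within the working day).
Zara ∩ Bashir: 10:00-12:30.
Zara ∩ Bashir ∩ Vera: 10:00-11:00.
Zara ∩ Bashir ∩ Vera ∩ Finn: ∅.
There is no time when everyone is free.

none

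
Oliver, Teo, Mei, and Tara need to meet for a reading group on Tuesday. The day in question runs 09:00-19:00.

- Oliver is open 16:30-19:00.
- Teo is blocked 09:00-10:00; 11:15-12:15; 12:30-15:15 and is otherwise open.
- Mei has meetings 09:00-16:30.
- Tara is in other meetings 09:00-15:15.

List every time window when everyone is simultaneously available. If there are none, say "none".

Oliver free: 16:30-19:00.
Teo free: 10:00-11:15, 12:15-12:30, 15:15-19:00 (invert busy blocks within the working day).
Mei free: 16:30-19:00 (invert busy blocks within the working day).
Tara free: 15:15-19:00 (invert busy blocks within the working day).
Oliver ∩ Teo: 16:30-19:00.
Oliver ∩ Teo ∩ Mei: 16:30-19:00.
Oliver ∩ Teo ∩ Mei ∩ Tara: 16:30-19:00.
Those are the intersection windows.

16:30-19:00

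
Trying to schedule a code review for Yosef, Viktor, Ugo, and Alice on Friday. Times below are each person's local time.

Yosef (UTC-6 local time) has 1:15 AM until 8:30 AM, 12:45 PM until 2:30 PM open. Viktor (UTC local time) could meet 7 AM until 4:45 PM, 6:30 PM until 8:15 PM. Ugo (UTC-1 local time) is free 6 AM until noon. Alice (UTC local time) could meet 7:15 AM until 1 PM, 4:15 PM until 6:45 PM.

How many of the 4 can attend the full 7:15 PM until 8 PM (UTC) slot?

Yosef in UTC: 07:15-14:30, 18:45-20:30 (add 6h to convert from UTC-6).
Viktor in UTC: 07:00-16:45, 18:30-20:15.
Ugo in UTC: 07:00-13:00 (add 1h to convert from UTC-1).
Alice in UTC: 07:15-13:00, 16:15-18:45.
Yosef and Viktor can make the full 19:15-20:00 slot — that's 2.

2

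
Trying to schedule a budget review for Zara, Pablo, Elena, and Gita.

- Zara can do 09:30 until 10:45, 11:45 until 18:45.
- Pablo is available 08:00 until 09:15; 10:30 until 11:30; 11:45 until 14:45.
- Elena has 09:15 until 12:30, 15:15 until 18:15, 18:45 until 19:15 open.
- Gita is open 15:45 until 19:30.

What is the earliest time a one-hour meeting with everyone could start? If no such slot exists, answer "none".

none

Zara ∩ Pablo: 10:30-10:45, 11:45-14:45.
Zara ∩ Pablo ∩ Elena: 10:30-10:45, 11:45-12:30.
Zara ∩ Pablo ∩ Elena ∩ Gita: ∅.
There is no time when everyone is free.
No common window is at least 60 minutes long.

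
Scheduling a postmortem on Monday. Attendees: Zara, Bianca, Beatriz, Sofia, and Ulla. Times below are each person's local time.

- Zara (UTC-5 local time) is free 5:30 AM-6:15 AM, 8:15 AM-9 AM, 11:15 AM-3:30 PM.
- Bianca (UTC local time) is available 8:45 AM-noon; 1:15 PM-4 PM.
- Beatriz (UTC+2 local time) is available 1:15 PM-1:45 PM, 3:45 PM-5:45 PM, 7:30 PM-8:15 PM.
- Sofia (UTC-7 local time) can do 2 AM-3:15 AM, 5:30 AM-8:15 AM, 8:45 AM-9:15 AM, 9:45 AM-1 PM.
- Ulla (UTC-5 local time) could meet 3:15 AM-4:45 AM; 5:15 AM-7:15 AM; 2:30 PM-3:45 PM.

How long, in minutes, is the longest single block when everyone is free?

0

Zara in UTC: 10:30-11:15, 13:15-14:00, 16:15-20:30 (add 5h to convert from UTC-5).
Bianca in UTC: 08:45-12:00, 13:15-16:00.
Beatriz in UTC: 11:15-11:45, 13:45-15:45, 17:30-18:15 (subtract 2h to convert from UTC+2).
Sofia in UTC: 09:00-10:15, 12:30-15:15, 15:45-16:15, 16:45-20:00 (add 7h to convert from UTC-7).
Ulla in UTC: 08:15-09:45, 10:15-12:15, 19:30-20:45 (add 5h to convert from UTC-5).
Zara ∩ Bianca: 10:30-11:15, 13:15-14:00.
Zara ∩ Bianca ∩ Beatriz: 13:45-14:00.
Zara ∩ Bianca ∩ Beatriz ∩ Sofia: 13:45-14:00.
Zara ∩ Bianca ∩ Beatriz ∩ Sofia ∩ Ulla: ∅.
There is no time when everyone is free.
No common window exists, so the longest block is 0 minutes.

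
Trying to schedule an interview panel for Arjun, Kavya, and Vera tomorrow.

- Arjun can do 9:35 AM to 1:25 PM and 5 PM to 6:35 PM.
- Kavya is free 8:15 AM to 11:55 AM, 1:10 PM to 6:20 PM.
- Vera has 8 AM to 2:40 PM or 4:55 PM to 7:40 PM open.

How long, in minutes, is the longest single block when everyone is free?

Arjun ∩ Kavya: 09:35-11:55, 13:10-13:25, 17:00-18:20.
Arjun ∩ Kavya ∩ Vera: 09:35-11:55, 13:10-13:25, 17:00-18:20.
Those are the intersection windows.
The longest is 09:35-11:55 at 140 minutes.

140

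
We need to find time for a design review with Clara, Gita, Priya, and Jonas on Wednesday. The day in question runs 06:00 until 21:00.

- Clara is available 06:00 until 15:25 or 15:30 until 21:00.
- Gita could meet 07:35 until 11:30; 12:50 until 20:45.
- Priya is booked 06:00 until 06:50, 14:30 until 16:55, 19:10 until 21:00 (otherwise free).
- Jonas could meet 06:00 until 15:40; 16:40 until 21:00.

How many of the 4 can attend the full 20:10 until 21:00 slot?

2

Clara free: 06:00-15:25, 15:30-21:00.
Gita free: 07:35-11:30, 12:50-20:45.
Priya free: 06:50-14:30, 16:55-19:10 (invert busy blocks within the working day).
Jonas free: 06:00-15:40, 16:40-21:00.
Clara and Jonas can make the full 20:10-21:00 slot — that's 2.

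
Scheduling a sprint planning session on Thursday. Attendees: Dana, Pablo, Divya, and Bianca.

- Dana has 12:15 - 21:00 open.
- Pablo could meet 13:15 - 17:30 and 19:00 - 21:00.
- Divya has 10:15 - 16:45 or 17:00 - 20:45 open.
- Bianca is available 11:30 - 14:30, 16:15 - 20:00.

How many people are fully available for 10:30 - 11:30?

1

Divya can make the full 10:30-11:30 slot — that's 1.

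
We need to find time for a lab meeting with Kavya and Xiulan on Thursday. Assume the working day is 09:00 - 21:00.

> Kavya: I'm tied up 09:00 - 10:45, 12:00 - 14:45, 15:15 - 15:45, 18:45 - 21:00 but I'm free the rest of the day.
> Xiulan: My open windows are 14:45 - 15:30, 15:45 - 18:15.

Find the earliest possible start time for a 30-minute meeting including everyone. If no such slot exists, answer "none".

Kavya free: 10:45-12:00, 14:45-15:15, 15:45-18:45 (invert busy blocks within the working day).
Xiulan free: 14:45-15:30, 15:45-18:15.
Kavya ∩ Xiulan: 14:45-15:15, 15:45-18:15.
The first common window of at least 30 minutes is 14:45-15:15, so the earliest start is 14:45.

14:45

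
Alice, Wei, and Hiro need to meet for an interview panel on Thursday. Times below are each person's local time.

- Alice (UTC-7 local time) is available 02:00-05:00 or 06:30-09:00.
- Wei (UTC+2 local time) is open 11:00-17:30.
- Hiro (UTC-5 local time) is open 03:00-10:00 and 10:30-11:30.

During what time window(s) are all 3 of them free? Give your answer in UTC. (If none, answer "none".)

09:00-12:00, 13:30-15:00

Alice in UTC: 09:00-12:00, 13:30-16:00 (add 7h to convert from UTC-7).
Wei in UTC: 09:00-15:30 (subtract 2h to convert from UTC+2).
Hiro in UTC: 08:00-15:00, 15:30-16:30 (add 5h to convert from UTC-5).
Alice ∩ Wei: 09:00-12:00, 13:30-15:30.
Alice ∩ Wei ∩ Hiro: 09:00-12:00, 13:30-15:00.
So the common availability across everyone is 09:00-12:00, 13:30-15:00.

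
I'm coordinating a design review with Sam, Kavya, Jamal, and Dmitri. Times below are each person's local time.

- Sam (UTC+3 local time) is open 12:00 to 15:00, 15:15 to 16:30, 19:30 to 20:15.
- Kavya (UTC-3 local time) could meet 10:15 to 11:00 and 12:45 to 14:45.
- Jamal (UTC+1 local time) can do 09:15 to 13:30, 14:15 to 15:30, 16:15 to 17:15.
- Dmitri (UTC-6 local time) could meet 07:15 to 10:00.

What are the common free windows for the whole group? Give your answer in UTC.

Sam in UTC: 09:00-12:00, 12:15-13:30, 16:30-17:15 (subtract 3h to convert from UTC+3).
Kavya in UTC: 13:15-14:00, 15:45-17:45 (add 3h to convert from UTC-3).
Jamal in UTC: 08:15-12:30, 13:15-14:30, 15:15-16:15 (subtract 1h to convert from UTC+1).
Dmitri in UTC: 13:15-16:00 (add 6h to convert from UTC-6).
Sam ∩ Kavya: 13:15-13:30, 16:30-17:15.
Sam ∩ Kavya ∩ Jamal: 13:15-13:30.
Sam ∩ Kavya ∩ Jamal ∩ Dmitri: 13:15-13:30.

13:15-13:30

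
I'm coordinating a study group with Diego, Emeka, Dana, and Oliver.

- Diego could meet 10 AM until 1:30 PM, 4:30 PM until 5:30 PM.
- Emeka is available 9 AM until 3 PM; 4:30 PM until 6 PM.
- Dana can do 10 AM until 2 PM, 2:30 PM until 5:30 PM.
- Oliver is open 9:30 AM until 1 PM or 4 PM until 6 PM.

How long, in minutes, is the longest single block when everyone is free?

Diego ∩ Emeka: 10:00-13:30, 16:30-17:30.
Diego ∩ Emeka ∩ Dana: 10:00-13:30, 16:30-17:30.
Diego ∩ Emeka ∩ Dana ∩ Oliver: 10:00-13:00, 16:30-17:30.
So the common availability across everyone is 10:00-13:00, 16:30-17:30.
The longest is 10:00-13:00 at 180 minutes.

180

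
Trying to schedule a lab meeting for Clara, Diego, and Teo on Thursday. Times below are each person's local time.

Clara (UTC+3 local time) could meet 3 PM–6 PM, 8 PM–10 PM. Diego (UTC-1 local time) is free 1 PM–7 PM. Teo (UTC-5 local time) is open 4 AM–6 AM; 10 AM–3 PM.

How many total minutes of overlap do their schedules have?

120

Clara in UTC: 12:00-15:00, 17:00-19:00 (subtract 3h to convert from UTC+3).
Diego in UTC: 14:00-20:00 (add 1h to convert from UTC-1).
Teo in UTC: 09:00-11:00, 15:00-20:00 (add 5h to convert from UTC-5).
Clara ∩ Diego: 14:00-15:00, 17:00-19:00.
Clara ∩ Diego ∩ Teo: 17:00-19:00.
That's a single block of 120 minutes.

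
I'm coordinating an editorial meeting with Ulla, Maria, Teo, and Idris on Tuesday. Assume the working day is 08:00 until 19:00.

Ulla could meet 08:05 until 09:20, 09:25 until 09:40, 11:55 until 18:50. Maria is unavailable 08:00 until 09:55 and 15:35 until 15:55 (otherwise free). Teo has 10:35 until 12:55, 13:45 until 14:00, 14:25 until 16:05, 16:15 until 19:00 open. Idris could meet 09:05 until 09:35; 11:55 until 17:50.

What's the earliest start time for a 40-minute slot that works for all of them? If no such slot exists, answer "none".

11:55

Ulla free: 08:05-09:20, 09:25-09:40, 11:55-18:50.
Maria free: 09:55-15:35, 15:55-19:00 (invert busy blocks within the working day).
Teo free: 10:35-12:55, 13:45-14:00, 14:25-16:05, 16:15-19:00.
Idris free: 09:05-09:35, 11:55-17:50.
Ulla ∩ Maria: 11:55-15:35, 15:55-18:50.
Ulla ∩ Maria ∩ Teo: 11:55-12:55, 13:45-14:00, 14:25-15:35, 15:55-16:05, 16:15-18:50.
Ulla ∩ Maria ∩ Teo ∩ Idris: 11:55-12:55, 13:45-14:00, 14:25-15:35, 15:55-16:05, 16:15-17:50.
So the common availability across everyone is 11:55-12:55, 13:45-14:00, 14:25-15:35, 15:55-16:05, 16:15-17:50.
The first common window of at least 40 minutes is 11:55-12:55, so the earliest start is 11:55.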